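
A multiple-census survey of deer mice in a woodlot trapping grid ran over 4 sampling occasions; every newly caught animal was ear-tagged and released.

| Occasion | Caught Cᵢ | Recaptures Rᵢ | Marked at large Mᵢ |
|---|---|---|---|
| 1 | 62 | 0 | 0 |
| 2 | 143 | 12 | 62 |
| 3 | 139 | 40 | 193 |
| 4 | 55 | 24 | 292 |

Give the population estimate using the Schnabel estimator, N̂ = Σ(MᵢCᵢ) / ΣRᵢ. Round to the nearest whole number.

N ≈ 681

Σ MᵢCᵢ = 0·62 + 62·143 + 193·139 + 292·55 = 0 + 8866 + 26827 + 16060 = 51753
Σ Rᵢ = 0 + 12 + 40 + 24 = 76
N̂ = 51753 / 76 ≈ 681.0 → 681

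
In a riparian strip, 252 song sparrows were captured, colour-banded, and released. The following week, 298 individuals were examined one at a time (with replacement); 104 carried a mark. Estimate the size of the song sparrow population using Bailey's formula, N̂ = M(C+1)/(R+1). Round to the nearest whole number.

N ≈ 718

N̂ = 252·(298+1)/(104+1) = 252·299/105 = 75348/105 ≈ 717.6 → 718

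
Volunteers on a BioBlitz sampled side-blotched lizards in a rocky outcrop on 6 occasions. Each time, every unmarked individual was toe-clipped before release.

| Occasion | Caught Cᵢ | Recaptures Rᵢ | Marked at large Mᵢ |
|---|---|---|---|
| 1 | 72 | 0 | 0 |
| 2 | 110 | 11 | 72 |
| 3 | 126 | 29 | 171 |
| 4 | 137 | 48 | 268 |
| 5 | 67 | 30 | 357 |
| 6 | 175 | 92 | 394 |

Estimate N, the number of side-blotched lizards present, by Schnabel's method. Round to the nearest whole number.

Σ MᵢCᵢ = 0·72 + 72·110 + 171·126 + 268·137 + 357·67 + 394·175 = 0 + 7920 + 21546 + 36716 + 23919 + 68950 = 159051
Σ Rᵢ = 0 + 11 + 29 + 48 + 30 + 92 = 210
N̂ = 159051 / 210 ≈ 757.4 → 757

N ≈ 757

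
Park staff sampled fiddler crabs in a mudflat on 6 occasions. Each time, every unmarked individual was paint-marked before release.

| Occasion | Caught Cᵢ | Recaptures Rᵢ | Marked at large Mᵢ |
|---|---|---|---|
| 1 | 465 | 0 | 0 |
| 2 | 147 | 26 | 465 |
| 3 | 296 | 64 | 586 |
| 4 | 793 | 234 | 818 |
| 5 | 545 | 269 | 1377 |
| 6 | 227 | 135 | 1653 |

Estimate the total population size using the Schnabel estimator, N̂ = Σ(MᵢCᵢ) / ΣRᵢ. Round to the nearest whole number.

Σ MᵢCᵢ = 0·465 + 465·147 + 586·296 + 818·793 + 1377·545 + 1653·227 = 0 + 68355 + 173456 + 648674 + 750465 + 375231 = 2016181
Σ Rᵢ = 0 + 26 + 64 + 234 + 269 + 135 = 728
N̂ = 2016181 / 728 ≈ 2769.48 → 2769

N ≈ 2769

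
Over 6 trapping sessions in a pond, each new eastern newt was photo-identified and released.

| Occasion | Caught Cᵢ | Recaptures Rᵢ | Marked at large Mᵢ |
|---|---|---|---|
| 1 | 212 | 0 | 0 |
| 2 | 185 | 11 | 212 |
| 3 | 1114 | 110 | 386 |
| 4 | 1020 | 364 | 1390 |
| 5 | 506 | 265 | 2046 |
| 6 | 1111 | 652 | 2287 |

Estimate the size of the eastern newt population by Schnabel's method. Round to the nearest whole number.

Σ MᵢCᵢ = 0·212 + 212·185 + 386·1114 + 1390·1020 + 2046·506 + 2287·1111 = 0 + 39220 + 430004 + 1417800 + 1035276 + 2540857 = 5463157
Σ Rᵢ = 0 + 11 + 110 + 364 + 265 + 652 = 1402
N̂ = 5463157 / 1402 ≈ 3896.7 → 3897

N ≈ 3897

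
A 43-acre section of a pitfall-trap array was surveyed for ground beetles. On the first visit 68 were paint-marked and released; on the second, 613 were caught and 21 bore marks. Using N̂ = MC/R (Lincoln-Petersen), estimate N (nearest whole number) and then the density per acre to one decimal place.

N̂ = 68·613/21 = 41684/21 ≈ 1985.0 → 1985
Density = N̂ / area = 1985 / 43 ≈ 46.16 → 46.2 per acre

density ≈ 46.2 ground beetles per acre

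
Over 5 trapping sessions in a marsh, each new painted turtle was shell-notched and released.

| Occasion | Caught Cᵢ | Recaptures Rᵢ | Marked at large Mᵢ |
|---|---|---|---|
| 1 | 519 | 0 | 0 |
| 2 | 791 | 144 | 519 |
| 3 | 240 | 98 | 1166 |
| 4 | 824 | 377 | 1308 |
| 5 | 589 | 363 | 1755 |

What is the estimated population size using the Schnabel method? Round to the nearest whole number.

Σ MᵢCᵢ = 0·519 + 519·791 + 1166·240 + 1308·824 + 1755·589 = 0 + 410529 + 279840 + 1077792 + 1033695 = 2801856
Σ Rᵢ = 0 + 144 + 98 + 377 + 363 = 982
N̂ = 2801856 / 982 ≈ 2853.2 → 2853

N ≈ 2853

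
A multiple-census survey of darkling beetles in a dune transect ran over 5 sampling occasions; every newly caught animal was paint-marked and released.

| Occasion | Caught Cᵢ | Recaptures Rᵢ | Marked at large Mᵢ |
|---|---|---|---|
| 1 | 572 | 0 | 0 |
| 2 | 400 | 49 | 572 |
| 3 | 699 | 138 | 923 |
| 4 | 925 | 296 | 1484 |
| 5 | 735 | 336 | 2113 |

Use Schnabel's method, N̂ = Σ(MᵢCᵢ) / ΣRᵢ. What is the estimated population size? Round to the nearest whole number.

Σ MᵢCᵢ = 0·572 + 572·400 + 923·699 + 1484·925 + 2113·735 = 0 + 228800 + 645177 + 1372700 + 1553055 = 3799732
Σ Rᵢ = 0 + 49 + 138 + 296 + 336 = 819
N̂ = 3799732 / 819 ≈ 4639.48 → 4639

N ≈ 4639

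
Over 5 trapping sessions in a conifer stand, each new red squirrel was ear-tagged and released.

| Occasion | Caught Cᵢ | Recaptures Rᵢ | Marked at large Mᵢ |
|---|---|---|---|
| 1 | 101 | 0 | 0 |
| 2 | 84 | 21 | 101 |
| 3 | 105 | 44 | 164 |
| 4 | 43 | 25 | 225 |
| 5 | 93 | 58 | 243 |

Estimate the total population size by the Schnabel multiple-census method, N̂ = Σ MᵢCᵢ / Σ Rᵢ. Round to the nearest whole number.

N ≈ 392

Σ MᵢCᵢ = 0·101 + 101·84 + 164·105 + 225·43 + 243·93 = 0 + 8484 + 17220 + 9675 + 22599 = 57978
Σ Rᵢ = 0 + 21 + 44 + 25 + 58 = 148
N̂ = 57978 / 148 ≈ 391.7 → 392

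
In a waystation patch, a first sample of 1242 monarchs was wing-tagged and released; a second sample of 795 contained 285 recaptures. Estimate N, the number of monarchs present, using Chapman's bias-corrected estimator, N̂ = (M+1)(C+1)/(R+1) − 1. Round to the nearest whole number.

N ≈ 3459

N̂ = (1242+1)(795+1)/(285+1) − 1 = 1243·796/286 − 1
= 989428/286 − 1 ≈ 3459.5 − 1 ≈ 3458.5 → 3459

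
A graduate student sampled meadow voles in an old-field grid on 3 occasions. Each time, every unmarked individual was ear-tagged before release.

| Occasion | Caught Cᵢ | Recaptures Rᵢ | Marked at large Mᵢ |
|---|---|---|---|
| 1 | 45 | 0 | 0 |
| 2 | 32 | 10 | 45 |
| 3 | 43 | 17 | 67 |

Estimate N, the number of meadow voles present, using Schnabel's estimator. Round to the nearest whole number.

Σ MᵢCᵢ = 0·45 + 45·32 + 67·43 = 0 + 1440 + 2881 = 4321
Σ Rᵢ = 0 + 10 + 17 = 27
N̂ = 4321 / 27 ≈ 160.0 → 160

N ≈ 160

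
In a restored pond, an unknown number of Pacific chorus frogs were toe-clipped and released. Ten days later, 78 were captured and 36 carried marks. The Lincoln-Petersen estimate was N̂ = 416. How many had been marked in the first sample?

From N = M·C/R: M = N·R / C = 416·36 / 78 = 14976 / 78 = 192.

M = 192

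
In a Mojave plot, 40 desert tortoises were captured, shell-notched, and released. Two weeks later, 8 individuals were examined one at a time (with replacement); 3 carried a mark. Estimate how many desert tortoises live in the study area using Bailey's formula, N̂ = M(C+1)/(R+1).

N̂ = 40·(8+1)/(3+1) = 40·9/4 = 360/4 = 90

N = 90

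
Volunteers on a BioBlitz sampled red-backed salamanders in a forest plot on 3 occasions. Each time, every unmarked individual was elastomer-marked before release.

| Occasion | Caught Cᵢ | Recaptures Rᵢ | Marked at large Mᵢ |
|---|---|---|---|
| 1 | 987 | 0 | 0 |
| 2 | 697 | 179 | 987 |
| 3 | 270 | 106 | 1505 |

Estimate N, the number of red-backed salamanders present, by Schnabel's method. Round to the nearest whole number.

N ≈ 3840

Σ MᵢCᵢ = 0·987 + 987·697 + 1505·270 = 0 + 687939 + 406350 = 1094289
Σ Rᵢ = 0 + 179 + 106 = 285
N̂ = 1094289 / 285 ≈ 3839.6 → 3840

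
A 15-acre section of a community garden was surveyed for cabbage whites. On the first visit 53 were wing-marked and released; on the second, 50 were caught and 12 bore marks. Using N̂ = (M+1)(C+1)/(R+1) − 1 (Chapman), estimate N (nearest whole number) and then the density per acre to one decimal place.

density ≈ 14.1 cabbage whites per acre

N̂ = 54·51/13 − 1 = 2754/13 − 1 ≈ 210.8 → 211
Density = N̂ / area = 211 / 15 ≈ 14.07 → 14.1 per acre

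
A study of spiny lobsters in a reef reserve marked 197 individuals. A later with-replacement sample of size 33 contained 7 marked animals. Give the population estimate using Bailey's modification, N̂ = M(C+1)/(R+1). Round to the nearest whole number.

N ≈ 837

N̂ = 197·(33+1)/(7+1) = 197·34/8 = 6698/8 ≈ 837.2 → 837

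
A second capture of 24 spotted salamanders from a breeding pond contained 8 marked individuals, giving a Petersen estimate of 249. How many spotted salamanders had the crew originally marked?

From N = M·C/R: M = N·R / C = 249·8 / 24 = 1992 / 24 = 83.

M = 83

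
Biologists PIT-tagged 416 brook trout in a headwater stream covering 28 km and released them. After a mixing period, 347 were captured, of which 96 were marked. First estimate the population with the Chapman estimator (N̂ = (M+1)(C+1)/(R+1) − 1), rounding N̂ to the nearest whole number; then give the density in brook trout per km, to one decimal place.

density ≈ 53.4 brook trout per km

N̂ = 417·348/97 − 1 = 145116/97 − 1 ≈ 1495.0 → 1495
Density = N̂ / area = 1495 / 28 ≈ 53.39 → 53.4 per km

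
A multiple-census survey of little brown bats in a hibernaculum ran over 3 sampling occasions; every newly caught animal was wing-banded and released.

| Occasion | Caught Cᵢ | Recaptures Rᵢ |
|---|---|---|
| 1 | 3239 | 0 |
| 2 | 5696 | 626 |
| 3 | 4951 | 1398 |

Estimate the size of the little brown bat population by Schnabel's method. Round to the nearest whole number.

Marked at large before each occasion: Mᵢ = Σⱼ<ᵢ (Cⱼ − Rⱼ) → M1=0, M2=3239, M3=8309
Σ MᵢCᵢ = 0·3239 + 3239·5696 + 8309·4951 = 0 + 18449344 + 41137859 = 59587203
Σ Rᵢ = 0 + 626 + 1398 = 2024
N̂ = 59587203 / 2024 ≈ 29440.3 → 29440

N ≈ 29,440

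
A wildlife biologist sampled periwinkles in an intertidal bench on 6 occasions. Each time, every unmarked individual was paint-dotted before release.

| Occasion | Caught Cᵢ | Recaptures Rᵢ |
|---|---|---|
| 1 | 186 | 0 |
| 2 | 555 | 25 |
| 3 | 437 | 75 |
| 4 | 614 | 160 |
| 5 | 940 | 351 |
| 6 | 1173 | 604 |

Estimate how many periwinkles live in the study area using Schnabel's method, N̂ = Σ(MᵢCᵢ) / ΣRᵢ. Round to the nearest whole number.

N ≈ 4120

Marked at large before each occasion: Mᵢ = Σⱼ<ᵢ (Cⱼ − Rⱼ) → M1=0, M2=186, M3=716, M4=1078, M5=1532, M6=2121
Σ MᵢCᵢ = 0·186 + 186·555 + 716·437 + 1078·614 + 1532·940 + 2121·1173 = 0 + 103230 + 312892 + 661892 + 1440080 + 2487933 = 5006027
Σ Rᵢ = 0 + 25 + 75 + 160 + 351 + 604 = 1215
N̂ = 5006027 / 1215 ≈ 4120.2 → 4120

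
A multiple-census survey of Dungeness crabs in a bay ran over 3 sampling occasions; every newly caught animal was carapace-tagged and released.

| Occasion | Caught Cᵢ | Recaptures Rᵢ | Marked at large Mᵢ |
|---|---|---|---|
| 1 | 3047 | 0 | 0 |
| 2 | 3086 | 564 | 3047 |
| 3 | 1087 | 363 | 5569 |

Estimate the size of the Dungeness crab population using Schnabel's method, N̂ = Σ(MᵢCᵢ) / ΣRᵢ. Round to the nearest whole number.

Σ MᵢCᵢ = 0·3047 + 3047·3086 + 5569·1087 = 0 + 9403042 + 6053503 = 15456545
Σ Rᵢ = 0 + 564 + 363 = 927
N̂ = 15456545 / 927 ≈ 16673.7 → 16674

N ≈ 16,674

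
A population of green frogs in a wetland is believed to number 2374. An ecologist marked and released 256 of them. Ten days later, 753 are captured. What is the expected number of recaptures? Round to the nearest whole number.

expected recaptures ≈ 81

Expected recaptures E[R] = M·C / N.
E[R] = 256 × 753 / 2374 = 192768 / 2374 ≈ 81.2 → 81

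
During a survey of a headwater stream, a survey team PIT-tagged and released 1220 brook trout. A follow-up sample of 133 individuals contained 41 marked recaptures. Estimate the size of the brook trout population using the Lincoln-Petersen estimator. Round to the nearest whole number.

N = (1220 × 133) / 41 = 162260 / 41 ≈ 3957.6 → 3958

N ≈ 3958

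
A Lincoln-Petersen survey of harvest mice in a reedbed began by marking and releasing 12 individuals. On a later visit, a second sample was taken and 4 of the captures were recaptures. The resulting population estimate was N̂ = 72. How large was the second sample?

From N = M·C/R: C = N·R / M = 72·4 / 12 = 288 / 12 = 24.

C = 24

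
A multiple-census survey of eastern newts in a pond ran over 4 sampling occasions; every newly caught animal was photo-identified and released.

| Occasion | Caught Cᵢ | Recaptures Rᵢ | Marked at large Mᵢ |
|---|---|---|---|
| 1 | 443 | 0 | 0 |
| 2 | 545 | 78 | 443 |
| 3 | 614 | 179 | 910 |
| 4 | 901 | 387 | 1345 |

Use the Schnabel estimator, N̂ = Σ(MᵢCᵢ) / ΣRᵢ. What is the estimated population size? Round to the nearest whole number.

N ≈ 3124

Σ MᵢCᵢ = 0·443 + 443·545 + 910·614 + 1345·901 = 0 + 241435 + 558740 + 1211845 = 2012020
Σ Rᵢ = 0 + 78 + 179 + 387 = 644
N̂ = 2012020 / 644 ≈ 3124.3 → 3124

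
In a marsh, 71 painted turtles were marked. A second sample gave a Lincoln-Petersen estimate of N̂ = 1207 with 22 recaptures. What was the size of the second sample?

C = 374

From N = M·C/R: C = N·R / M = 1207·22 / 71 = 26554 / 71 = 374.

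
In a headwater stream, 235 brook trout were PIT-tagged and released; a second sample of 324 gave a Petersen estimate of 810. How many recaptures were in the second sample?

From N = M·C/R: R = M·C / N = 235·324 / 810 = 76140 / 810 = 94.

R = 94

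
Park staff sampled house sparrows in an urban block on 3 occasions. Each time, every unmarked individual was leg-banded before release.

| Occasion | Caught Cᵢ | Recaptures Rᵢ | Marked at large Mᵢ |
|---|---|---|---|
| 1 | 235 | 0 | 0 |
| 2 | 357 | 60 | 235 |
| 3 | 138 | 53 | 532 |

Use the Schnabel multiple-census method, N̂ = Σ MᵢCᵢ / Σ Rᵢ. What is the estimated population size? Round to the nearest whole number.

N ≈ 1392

Σ MᵢCᵢ = 0·235 + 235·357 + 532·138 = 0 + 83895 + 73416 = 157311
Σ Rᵢ = 0 + 60 + 53 = 113
N̂ = 157311 / 113 ≈ 1392.1 → 1392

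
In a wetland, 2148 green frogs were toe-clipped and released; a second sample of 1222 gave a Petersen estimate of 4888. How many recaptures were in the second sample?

From N = M·C/R: R = M·C / N = 2148·1222 / 4888 = 2624856 / 4888 = 537.

R = 537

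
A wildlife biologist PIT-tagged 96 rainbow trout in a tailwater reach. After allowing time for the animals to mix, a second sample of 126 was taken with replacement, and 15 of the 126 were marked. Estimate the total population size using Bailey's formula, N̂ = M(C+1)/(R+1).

N̂ = 96·(126+1)/(15+1) = 96·127/16 = 12192/16 = 762

N = 762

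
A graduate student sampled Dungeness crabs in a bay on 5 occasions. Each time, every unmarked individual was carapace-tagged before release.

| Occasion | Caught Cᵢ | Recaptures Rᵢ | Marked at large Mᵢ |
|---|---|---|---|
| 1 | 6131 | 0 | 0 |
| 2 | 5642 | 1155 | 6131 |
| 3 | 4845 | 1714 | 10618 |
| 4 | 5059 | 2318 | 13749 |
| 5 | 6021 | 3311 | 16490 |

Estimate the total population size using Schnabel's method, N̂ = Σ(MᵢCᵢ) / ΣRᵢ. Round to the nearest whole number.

N ≈ 29,993

Σ MᵢCᵢ = 0·6131 + 6131·5642 + 10618·4845 + 13749·5059 + 16490·6021 = 0 + 34591102 + 51444210 + 69556191 + 99286290 = 254877793
Σ Rᵢ = 0 + 1155 + 1714 + 2318 + 3311 = 8498
N̂ = 254877793 / 8498 ≈ 29992.7 → 29993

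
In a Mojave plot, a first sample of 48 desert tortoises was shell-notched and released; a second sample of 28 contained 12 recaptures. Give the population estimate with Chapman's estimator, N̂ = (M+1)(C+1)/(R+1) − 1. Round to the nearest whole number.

N ≈ 108

N̂ = (48+1)(28+1)/(12+1) − 1 = 49·29/13 − 1
= 1421/13 − 1 ≈ 109.3 − 1 ≈ 108.3 → 108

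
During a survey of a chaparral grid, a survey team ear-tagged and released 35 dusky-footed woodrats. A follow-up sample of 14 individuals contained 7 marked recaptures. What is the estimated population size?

N = 70

N = (35 × 14) / 7 = 490 / 7 = 70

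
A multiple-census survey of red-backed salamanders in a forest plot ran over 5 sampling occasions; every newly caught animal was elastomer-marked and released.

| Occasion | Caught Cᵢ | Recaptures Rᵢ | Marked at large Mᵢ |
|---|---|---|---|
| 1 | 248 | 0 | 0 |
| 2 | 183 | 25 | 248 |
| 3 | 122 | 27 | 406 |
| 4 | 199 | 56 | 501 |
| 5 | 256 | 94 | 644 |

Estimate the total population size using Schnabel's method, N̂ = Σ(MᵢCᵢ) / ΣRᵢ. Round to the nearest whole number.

Σ MᵢCᵢ = 0·248 + 248·183 + 406·122 + 501·199 + 644·256 = 0 + 45384 + 49532 + 99699 + 164864 = 359479
Σ Rᵢ = 0 + 25 + 27 + 56 + 94 = 202
N̂ = 359479 / 202 ≈ 1779.6 → 1780

N ≈ 1780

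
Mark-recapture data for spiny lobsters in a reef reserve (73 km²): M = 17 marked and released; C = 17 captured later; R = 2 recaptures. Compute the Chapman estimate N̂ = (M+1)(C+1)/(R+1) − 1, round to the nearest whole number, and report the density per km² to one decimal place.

density ≈ 1.5 spiny lobsters per km²

N̂ = 18·18/3 − 1 = 324/3 − 1 = 107
Density = N̂ / area = 107 / 73 ≈ 1.47 → 1.5 per km²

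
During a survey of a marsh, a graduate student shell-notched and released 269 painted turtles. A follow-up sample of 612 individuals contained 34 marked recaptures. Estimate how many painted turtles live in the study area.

N = 4842

If marked individuals mix randomly, R/C ≈ M/N, giving N ≈ M·C/R.
N = (269 × 612) / 34 = 164628 / 34 = 4842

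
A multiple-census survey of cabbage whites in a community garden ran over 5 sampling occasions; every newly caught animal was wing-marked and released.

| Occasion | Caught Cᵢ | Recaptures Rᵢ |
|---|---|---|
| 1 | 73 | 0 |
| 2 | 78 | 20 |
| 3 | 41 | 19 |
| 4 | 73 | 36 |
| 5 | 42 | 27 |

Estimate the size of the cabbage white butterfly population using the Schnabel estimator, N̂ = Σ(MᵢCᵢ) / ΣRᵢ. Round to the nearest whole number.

N ≈ 296

Marked at large before each occasion: Mᵢ = Σⱼ<ᵢ (Cⱼ − Rⱼ) → M1=0, M2=73, M3=131, M4=153, M5=190
Σ MᵢCᵢ = 0·73 + 73·78 + 131·41 + 153·73 + 190·42 = 0 + 5694 + 5371 + 11169 + 7980 = 30214
Σ Rᵢ = 0 + 20 + 19 + 36 + 27 = 102
N̂ = 30214 / 102 ≈ 296.2 → 296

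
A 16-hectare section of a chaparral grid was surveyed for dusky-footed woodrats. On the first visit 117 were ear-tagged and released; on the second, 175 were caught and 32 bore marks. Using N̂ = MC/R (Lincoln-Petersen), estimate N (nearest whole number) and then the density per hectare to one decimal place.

density ≈ 40.0 dusky-footed woodrats per hectare

N̂ = 117·175/32 = 20475/32 ≈ 639.8 → 640
Density = N̂ / area = 640 / 16 = 40.0 per hectare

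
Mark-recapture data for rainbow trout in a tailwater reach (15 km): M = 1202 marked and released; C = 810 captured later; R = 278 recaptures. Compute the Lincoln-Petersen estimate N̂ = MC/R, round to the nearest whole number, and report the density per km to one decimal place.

N̂ = 1202·810/278 = 973620/278 ≈ 3502.2 → 3502
Density = N̂ / area = 3502 / 15 ≈ 233.47 → 233.5 per km

density ≈ 233.5 rainbow trout per km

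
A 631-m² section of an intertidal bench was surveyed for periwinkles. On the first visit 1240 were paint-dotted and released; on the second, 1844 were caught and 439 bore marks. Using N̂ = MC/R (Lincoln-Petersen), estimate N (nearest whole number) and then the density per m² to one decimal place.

density ≈ 8.3 periwinkles per m²

N̂ = 1240·1844/439 = 2286560/439 ≈ 5208.6 → 5209
Density = N̂ / area = 5209 / 631 ≈ 8.26 → 8.3 per m²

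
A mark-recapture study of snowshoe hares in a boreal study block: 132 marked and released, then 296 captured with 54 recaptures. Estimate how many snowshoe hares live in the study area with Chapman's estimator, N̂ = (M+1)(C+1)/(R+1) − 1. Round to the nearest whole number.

N ≈ 717

N̂ = (132+1)(296+1)/(54+1) − 1 = 133·297/55 − 1
= 39501/55 − 1 ≈ 718.2 − 1 ≈ 717.2 → 717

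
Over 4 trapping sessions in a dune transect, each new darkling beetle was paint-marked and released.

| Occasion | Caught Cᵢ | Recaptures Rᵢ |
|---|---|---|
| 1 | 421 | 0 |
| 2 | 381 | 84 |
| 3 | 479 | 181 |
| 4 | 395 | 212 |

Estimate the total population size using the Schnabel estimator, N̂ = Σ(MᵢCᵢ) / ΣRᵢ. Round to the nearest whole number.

Marked at large before each occasion: Mᵢ = Σⱼ<ᵢ (Cⱼ − Rⱼ) → M1=0, M2=421, M3=718, M4=1016
Σ MᵢCᵢ = 0·421 + 421·381 + 718·479 + 1016·395 = 0 + 160401 + 343922 + 401320 = 905643
Σ Rᵢ = 0 + 84 + 181 + 212 = 477
N̂ = 905643 / 477 ≈ 1898.6 → 1899

N ≈ 1899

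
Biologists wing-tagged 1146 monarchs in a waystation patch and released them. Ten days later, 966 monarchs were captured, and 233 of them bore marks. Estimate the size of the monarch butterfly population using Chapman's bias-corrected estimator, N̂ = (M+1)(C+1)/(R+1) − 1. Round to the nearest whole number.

N ≈ 4739

N̂ = (1146+1)(966+1)/(233+1) − 1 = 1147·967/234 − 1
= 1109149/234 − 1 ≈ 4740.0 − 1 ≈ 4739.0 → 4739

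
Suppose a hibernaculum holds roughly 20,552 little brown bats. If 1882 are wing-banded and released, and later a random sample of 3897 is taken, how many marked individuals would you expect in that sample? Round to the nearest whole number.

The marked fraction of the population is 1882/20552, so in a sample of 3897 expect C·(M/N) marked.
E[R] = 1882 × 3897 / 20552 = 7334154 / 20552 ≈ 356.9 → 357

expected recaptures ≈ 357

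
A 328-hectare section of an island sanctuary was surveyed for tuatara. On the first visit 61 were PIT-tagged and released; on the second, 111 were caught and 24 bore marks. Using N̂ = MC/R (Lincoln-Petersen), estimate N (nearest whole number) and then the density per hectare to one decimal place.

density ≈ 0.9 tuatara per hectare

N̂ = 61·111/24 = 6771/24 ≈ 282.1 → 282
Density = N̂ / area = 282 / 328 ≈ 0.86 → 0.9 per hectare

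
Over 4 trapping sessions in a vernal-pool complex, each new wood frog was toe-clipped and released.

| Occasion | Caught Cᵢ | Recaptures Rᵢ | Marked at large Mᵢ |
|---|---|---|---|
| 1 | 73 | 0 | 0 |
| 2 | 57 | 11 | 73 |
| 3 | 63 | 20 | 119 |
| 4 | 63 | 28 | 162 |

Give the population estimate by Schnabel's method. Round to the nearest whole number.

Σ MᵢCᵢ = 0·73 + 73·57 + 119·63 + 162·63 = 0 + 4161 + 7497 + 10206 = 21864
Σ Rᵢ = 0 + 11 + 20 + 28 = 59
N̂ = 21864 / 59 ≈ 370.6 → 371

N ≈ 371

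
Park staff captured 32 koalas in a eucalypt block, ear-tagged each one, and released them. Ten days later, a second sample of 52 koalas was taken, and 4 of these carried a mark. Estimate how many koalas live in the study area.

Lincoln-Petersen assumes M/N = R/C, so N = M·C / R.
N = (32 × 52) / 4 = 1664 / 4 = 416

N = 416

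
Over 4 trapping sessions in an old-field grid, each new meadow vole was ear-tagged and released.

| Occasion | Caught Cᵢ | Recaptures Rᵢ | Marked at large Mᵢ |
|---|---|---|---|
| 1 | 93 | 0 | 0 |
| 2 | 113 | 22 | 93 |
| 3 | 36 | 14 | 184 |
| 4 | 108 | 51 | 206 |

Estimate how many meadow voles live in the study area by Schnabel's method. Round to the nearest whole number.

Σ MᵢCᵢ = 0·93 + 93·113 + 184·36 + 206·108 = 0 + 10509 + 6624 + 22248 = 39381
Σ Rᵢ = 0 + 22 + 14 + 51 = 87
N̂ = 39381 / 87 ≈ 452.7 → 453

N ≈ 453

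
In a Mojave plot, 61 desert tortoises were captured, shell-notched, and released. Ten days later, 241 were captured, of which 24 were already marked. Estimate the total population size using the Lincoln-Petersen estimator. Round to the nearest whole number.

N ≈ 613

The marked fraction in the recapture sample should equal the marked fraction in the population: 24/241 = 61/N.
N = (61 × 241) / 24 = 14701 / 24 ≈ 612.5 → 613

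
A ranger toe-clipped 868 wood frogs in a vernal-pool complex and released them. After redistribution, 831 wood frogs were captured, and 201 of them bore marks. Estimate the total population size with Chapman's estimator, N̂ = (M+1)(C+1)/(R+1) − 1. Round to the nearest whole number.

N ≈ 3578

N̂ = (868+1)(831+1)/(201+1) − 1 = 869·832/202 − 1
= 723008/202 − 1 ≈ 3579.2 − 1 ≈ 3578.2 → 3578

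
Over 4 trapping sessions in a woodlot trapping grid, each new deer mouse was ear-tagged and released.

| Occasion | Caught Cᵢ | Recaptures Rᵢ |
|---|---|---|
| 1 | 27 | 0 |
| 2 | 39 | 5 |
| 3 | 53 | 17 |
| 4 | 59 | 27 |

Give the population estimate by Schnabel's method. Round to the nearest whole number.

Marked at large before each occasion: Mᵢ = Σⱼ<ᵢ (Cⱼ − Rⱼ) → M1=0, M2=27, M3=61, M4=97
Σ MᵢCᵢ = 0·27 + 27·39 + 61·53 + 97·59 = 0 + 1053 + 3233 + 5723 = 10009
Σ Rᵢ = 0 + 5 + 17 + 27 = 49
N̂ = 10009 / 49 ≈ 204.3 → 204

N ≈ 204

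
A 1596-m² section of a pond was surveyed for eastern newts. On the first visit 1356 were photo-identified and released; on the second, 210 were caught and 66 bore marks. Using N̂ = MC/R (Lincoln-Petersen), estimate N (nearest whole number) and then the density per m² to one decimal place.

density ≈ 2.7 eastern newts per m²

N̂ = 1356·210/66 = 284760/66 ≈ 4314.5 → 4315
Density = N̂ / area = 4315 / 1596 ≈ 2.70 → 2.7 per m²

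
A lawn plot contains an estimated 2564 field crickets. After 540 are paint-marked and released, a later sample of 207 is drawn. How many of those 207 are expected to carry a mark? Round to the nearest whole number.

The marked fraction of the population is 540/2564, so in a sample of 207 expect C·(M/N) marked.
E[R] = 540 × 207 / 2564 = 111780 / 2564 ≈ 43.6 → 44

expected recaptures ≈ 44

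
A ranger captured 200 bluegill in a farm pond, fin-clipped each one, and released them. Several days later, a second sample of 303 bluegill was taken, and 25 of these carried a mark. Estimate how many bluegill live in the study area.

N = 2424

The marked fraction in the recapture sample should equal the marked fraction in the population: 25/303 = 200/N.
N = (200 × 303) / 25 = 60600 / 25 = 2424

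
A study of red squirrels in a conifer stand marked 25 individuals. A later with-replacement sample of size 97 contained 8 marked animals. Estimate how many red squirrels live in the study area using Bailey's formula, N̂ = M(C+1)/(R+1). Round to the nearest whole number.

N̂ = 25·(97+1)/(8+1) = 25·98/9 = 2450/9 ≈ 272.2 → 272

N ≈ 272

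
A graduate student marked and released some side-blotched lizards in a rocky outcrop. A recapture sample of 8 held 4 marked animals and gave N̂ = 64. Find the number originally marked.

M = 32

From N = M·C/R: M = N·R / C = 64·4 / 8 = 256 / 8 = 32.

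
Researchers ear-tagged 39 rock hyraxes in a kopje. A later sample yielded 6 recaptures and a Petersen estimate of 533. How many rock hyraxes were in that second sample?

From N = M·C/R: C = N·R / M = 533·6 / 39 = 3198 / 39 = 82.

C = 82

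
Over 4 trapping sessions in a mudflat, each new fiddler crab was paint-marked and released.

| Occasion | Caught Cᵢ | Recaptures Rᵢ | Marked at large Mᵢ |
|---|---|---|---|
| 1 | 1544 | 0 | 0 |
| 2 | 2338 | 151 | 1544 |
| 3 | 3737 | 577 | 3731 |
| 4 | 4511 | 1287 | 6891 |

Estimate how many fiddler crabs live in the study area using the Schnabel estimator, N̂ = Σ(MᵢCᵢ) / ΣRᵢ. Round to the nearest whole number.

N ≈ 24,138

Σ MᵢCᵢ = 0·1544 + 1544·2338 + 3731·3737 + 6891·4511 = 0 + 3609872 + 13942747 + 31085301 = 48637920
Σ Rᵢ = 0 + 151 + 577 + 1287 = 2015
N̂ = 48637920 / 2015 ≈ 24137.9 → 24138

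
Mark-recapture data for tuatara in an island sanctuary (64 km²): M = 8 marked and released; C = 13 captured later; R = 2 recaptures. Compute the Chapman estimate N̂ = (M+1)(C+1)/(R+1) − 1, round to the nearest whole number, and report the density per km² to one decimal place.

density ≈ 0.6 tuatara per km²

N̂ = 9·14/3 − 1 = 126/3 − 1 = 41
Density = N̂ / area = 41 / 64 ≈ 0.64 → 0.6 per km²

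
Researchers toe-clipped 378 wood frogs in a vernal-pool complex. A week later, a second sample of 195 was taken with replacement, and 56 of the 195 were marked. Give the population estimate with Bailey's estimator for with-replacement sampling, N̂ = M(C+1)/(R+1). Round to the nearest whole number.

N ≈ 1300

N̂ = 378·(195+1)/(56+1) = 378·196/57 = 74088/57 ≈ 1299.8 → 1300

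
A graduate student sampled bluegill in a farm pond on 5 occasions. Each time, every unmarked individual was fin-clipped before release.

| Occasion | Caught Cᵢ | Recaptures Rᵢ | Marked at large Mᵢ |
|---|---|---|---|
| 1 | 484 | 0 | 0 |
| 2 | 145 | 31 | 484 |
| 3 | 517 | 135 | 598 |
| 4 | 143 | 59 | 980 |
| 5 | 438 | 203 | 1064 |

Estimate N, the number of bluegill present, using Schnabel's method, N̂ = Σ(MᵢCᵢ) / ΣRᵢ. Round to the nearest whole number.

Σ MᵢCᵢ = 0·484 + 484·145 + 598·517 + 980·143 + 1064·438 = 0 + 70180 + 309166 + 140140 + 466032 = 985518
Σ Rᵢ = 0 + 31 + 135 + 59 + 203 = 428
N̂ = 985518 / 428 ≈ 2302.6 → 2303

N ≈ 2303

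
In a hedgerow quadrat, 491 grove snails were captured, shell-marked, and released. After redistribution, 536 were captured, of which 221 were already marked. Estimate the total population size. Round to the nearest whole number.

N ≈ 1191

N = (491 × 536) / 221 = 263176 / 221 ≈ 1190.8 → 1191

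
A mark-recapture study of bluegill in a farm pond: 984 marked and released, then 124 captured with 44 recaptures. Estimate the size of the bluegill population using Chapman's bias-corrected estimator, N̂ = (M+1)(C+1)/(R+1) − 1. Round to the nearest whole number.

N ≈ 2735

N̂ = (984+1)(124+1)/(44+1) − 1 = 985·125/45 − 1
= 123125/45 − 1 ≈ 2736.1 − 1 ≈ 2735.1 → 2735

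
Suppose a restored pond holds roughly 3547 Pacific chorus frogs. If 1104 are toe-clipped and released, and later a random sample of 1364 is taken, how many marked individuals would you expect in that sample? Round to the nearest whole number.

Expected recaptures E[R] = M·C / N.
E[R] = 1104 × 1364 / 3547 = 1505856 / 3547 ≈ 424.5 → 425

expected recaptures ≈ 425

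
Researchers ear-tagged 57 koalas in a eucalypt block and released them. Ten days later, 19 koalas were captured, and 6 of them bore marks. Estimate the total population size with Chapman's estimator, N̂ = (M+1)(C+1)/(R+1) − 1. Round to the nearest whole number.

N̂ = (57+1)(19+1)/(6+1) − 1 = 58·20/7 − 1
= 1160/7 − 1 ≈ 165.7 − 1 ≈ 164.7 → 165

N ≈ 165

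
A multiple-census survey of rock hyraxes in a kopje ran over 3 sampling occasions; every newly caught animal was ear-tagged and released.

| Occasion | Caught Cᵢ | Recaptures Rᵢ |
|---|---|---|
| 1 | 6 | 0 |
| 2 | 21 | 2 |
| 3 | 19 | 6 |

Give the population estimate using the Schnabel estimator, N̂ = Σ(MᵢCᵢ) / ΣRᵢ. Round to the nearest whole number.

Marked at large before each occasion: Mᵢ = Σⱼ<ᵢ (Cⱼ − Rⱼ) → M1=0, M2=6, M3=25
Σ MᵢCᵢ = 0·6 + 6·21 + 25·19 = 0 + 126 + 475 = 601
Σ Rᵢ = 0 + 2 + 6 = 8
N̂ = 601 / 8 ≈ 75.1 → 75

N ≈ 75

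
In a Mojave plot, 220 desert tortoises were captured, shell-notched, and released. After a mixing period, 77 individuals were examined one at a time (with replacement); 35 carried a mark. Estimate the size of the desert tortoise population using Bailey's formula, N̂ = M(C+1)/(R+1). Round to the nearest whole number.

N̂ = 220·(77+1)/(35+1) = 220·78/36 = 17160/36 ≈ 476.7 → 477

N ≈ 477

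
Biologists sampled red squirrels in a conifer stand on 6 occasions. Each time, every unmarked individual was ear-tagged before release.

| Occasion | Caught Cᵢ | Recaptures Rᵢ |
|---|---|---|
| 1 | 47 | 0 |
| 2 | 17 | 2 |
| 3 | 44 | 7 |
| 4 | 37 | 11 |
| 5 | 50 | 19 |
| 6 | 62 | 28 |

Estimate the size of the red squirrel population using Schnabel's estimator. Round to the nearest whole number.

N ≈ 345

Marked at large before each occasion: Mᵢ = Σⱼ<ᵢ (Cⱼ − Rⱼ) → M1=0, M2=47, M3=62, M4=99, M5=125, M6=156
Σ MᵢCᵢ = 0·47 + 47·17 + 62·44 + 99·37 + 125·50 + 156·62 = 0 + 799 + 2728 + 3663 + 6250 + 9672 = 23112
Σ Rᵢ = 0 + 2 + 7 + 11 + 19 + 28 = 67
N̂ = 23112 / 67 ≈ 345.0 → 345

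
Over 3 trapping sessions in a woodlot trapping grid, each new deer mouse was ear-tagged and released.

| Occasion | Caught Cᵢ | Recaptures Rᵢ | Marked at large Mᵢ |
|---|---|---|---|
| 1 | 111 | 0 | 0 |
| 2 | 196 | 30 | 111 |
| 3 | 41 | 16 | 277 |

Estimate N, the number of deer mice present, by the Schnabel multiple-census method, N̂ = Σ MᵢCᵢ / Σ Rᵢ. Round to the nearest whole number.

N ≈ 720

Σ MᵢCᵢ = 0·111 + 111·196 + 277·41 = 0 + 21756 + 11357 = 33113
Σ Rᵢ = 0 + 30 + 16 = 46
N̂ = 33113 / 46 ≈ 719.8 → 720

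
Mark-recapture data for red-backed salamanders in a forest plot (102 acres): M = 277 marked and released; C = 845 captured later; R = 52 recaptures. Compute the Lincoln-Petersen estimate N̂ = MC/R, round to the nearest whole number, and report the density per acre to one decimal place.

density ≈ 44.1 red-backed salamanders per acre

N̂ = 277·845/52 = 234065/52 ≈ 4501.2 → 4501
Density = N̂ / area = 4501 / 102 ≈ 44.13 → 44.1 per acre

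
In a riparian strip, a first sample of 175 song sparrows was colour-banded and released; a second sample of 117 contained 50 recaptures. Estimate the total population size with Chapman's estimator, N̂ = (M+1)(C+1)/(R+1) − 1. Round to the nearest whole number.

N ≈ 406

N̂ = (175+1)(117+1)/(50+1) − 1 = 176·118/51 − 1
= 20768/51 − 1 ≈ 407.2 − 1 ≈ 406.2 → 406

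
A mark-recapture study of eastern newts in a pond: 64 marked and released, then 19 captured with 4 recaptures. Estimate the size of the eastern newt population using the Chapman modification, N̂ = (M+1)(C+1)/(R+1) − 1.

N̂ = (64+1)(19+1)/(4+1) − 1 = 65·20/5 − 1
= 1300/5 − 1 = 260 − 1 = 259

N = 259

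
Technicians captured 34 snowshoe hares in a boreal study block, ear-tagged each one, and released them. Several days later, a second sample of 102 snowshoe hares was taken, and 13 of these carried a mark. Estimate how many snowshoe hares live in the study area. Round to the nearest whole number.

N ≈ 267

Lincoln-Petersen assumes M/N = R/C, so N = M·C / R.
N = (34 × 102) / 13 = 3468 / 13 ≈ 266.8 → 267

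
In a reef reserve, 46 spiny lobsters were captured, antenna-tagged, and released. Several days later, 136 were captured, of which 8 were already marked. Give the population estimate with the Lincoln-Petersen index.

N = 782

Lincoln-Petersen assumes M/N = R/C, so N = M·C / R.
N = (46 × 136) / 8 = 6256 / 8 = 782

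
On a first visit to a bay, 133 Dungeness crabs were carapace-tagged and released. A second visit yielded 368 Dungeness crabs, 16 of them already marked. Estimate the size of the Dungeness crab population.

The marked fraction in the recapture sample should equal the marked fraction in the population: 16/368 = 133/N.
N = (133 × 368) / 16 = 48944 / 16 = 3059

N = 3059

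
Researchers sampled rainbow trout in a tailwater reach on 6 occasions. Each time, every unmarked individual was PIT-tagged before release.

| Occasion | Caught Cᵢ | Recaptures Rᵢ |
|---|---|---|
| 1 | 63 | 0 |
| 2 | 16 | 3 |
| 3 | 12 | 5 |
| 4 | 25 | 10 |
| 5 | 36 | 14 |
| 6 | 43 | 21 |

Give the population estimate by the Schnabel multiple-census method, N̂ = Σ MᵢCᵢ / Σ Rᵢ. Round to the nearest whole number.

N ≈ 239

Marked at large before each occasion: Mᵢ = Σⱼ<ᵢ (Cⱼ − Rⱼ) → M1=0, M2=63, M3=76, M4=83, M5=98, M6=120
Σ MᵢCᵢ = 0·63 + 63·16 + 76·12 + 83·25 + 98·36 + 120·43 = 0 + 1008 + 912 + 2075 + 3528 + 5160 = 12683
Σ Rᵢ = 0 + 3 + 5 + 10 + 14 + 21 = 53
N̂ = 12683 / 53 ≈ 239.3 → 239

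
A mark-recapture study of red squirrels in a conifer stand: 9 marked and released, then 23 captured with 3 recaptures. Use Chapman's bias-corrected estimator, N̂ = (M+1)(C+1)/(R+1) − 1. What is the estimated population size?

N = 59

N̂ = (9+1)(23+1)/(3+1) − 1 = 10·24/4 − 1
= 240/4 − 1 = 60 − 1 = 59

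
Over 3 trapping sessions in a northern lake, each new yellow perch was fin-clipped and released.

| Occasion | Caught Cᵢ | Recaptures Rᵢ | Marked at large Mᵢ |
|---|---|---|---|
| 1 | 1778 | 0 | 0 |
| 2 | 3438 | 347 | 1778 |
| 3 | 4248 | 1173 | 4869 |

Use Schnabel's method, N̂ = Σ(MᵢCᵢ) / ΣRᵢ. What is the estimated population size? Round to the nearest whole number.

Σ MᵢCᵢ = 0·1778 + 1778·3438 + 4869·4248 = 0 + 6112764 + 20683512 = 26796276
Σ Rᵢ = 0 + 347 + 1173 = 1520
N̂ = 26796276 / 1520 ≈ 17629.1 → 17629

N ≈ 17,629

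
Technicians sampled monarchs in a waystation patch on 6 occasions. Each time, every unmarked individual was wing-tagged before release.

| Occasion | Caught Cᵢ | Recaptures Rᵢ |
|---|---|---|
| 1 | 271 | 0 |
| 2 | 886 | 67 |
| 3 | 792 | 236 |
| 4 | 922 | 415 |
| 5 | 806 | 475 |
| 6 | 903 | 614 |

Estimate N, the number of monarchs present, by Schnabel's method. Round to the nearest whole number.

Marked at large before each occasion: Mᵢ = Σⱼ<ᵢ (Cⱼ − Rⱼ) → M1=0, M2=271, M3=1090, M4=1646, M5=2153, M6=2484
Σ MᵢCᵢ = 0·271 + 271·886 + 1090·792 + 1646·922 + 2153·806 + 2484·903 = 0 + 240106 + 863280 + 1517612 + 1735318 + 2243052 = 6599368
Σ Rᵢ = 0 + 67 + 236 + 415 + 475 + 614 = 1807
N̂ = 6599368 / 1807 ≈ 3652.1 → 3652

N ≈ 3652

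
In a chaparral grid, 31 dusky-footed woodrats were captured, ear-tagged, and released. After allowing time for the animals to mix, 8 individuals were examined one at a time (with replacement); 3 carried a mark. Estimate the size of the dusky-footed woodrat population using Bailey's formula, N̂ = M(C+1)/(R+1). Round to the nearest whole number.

N̂ = 31·(8+1)/(3+1) = 31·9/4 = 279/4 ≈ 69.8 → 70

N ≈ 70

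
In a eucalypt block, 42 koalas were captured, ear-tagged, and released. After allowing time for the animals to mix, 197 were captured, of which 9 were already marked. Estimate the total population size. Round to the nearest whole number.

N ≈ 919

Lincoln-Petersen assumes M/N = R/C, so N = M·C / R.
N = (42 × 197) / 9 = 8274 / 9 ≈ 919.3 → 919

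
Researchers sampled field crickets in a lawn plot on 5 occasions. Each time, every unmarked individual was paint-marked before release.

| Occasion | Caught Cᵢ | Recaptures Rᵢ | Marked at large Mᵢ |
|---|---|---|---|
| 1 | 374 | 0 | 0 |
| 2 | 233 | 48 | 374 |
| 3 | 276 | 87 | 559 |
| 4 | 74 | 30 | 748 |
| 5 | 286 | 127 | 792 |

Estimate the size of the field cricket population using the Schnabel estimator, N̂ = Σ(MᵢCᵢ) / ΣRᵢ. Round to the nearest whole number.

N ≈ 1792

Σ MᵢCᵢ = 0·374 + 374·233 + 559·276 + 748·74 + 792·286 = 0 + 87142 + 154284 + 55352 + 226512 = 523290
Σ Rᵢ = 0 + 48 + 87 + 30 + 127 = 292
N̂ = 523290 / 292 ≈ 1792.1 → 1792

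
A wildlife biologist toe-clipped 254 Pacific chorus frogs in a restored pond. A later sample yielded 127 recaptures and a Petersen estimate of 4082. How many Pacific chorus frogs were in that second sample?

From N = M·C/R: C = N·R / M = 4082·127 / 254 = 518414 / 254 = 2041.

C = 2041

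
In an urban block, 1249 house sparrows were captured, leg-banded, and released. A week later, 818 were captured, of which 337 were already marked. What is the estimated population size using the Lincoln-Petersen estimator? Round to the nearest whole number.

N ≈ 3032

N = (1249 × 818) / 337 = 1021682 / 337 ≈ 3031.7 → 3032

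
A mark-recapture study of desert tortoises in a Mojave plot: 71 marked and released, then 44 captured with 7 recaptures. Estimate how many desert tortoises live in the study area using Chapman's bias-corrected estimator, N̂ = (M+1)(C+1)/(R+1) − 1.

N = 404

N̂ = (71+1)(44+1)/(7+1) − 1 = 72·45/8 − 1
= 3240/8 − 1 = 405 − 1 = 404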